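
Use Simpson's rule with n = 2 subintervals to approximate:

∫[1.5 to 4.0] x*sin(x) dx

f(x) = x*sin(x)
a = 1.5, b = 4.0, n = 2
h = (b - a)/n = 1.250000

Simpson's rule: (h/3)[f(x₀) + 4f(x₁) + 2f(x₂) + ... + f(xₙ)]

x_0 = 1.5000, f(x_0) = 1.496242, coefficient = 1
x_1 = 2.7500, f(x_1) = 1.049568, coefficient = 4
x_2 = 4.0000, f(x_2) = -3.027210, coefficient = 1

I ≈ (1.250000/3) × 2.667303 = 1.111376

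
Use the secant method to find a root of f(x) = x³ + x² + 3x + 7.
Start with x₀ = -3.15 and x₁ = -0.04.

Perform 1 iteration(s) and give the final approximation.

f(x) = x³ + x² + 3x + 7
x₀ = -3.15, x₁ = -0.04

Secant formula: x_{n+1} = x_n - f(x_n)(x_n - x_{n-1})/(f(x_n) - f(x_{n-1}))

Iteration 1:
  f(-3.150000) = -23.783375
  f(-0.040000) = 6.881536
  x_2 = -0.040000 - 6.881536×(-0.040000 - (-3.150000))/(6.881536 - (-23.783375))
       = -0.737917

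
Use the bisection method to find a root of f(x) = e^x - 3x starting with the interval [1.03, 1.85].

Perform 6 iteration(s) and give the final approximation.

f(x) = e^x - 3x
Initial interval: [1.03, 1.85]

Iteration 1:
  c_1 = (1.030000 + 1.850000)/2 = 1.440000
  f(c_1) = f(1.440000) = -0.099304
  f(a) × f(c) ≥ 0, new interval: [1.440000, 1.850000]
Iteration 2:
  c_2 = (1.440000 + 1.850000)/2 = 1.645000
  f(c_2) = f(1.645000) = 0.246010
  f(a) × f(c) < 0, new interval: [1.440000, 1.645000]
Iteration 3:
  c_3 = (1.440000 + 1.645000)/2 = 1.542500
  f(c_3) = f(1.542500) = 0.048766
  f(a) × f(c) < 0, new interval: [1.440000, 1.542500]
Iteration 4:
  c_4 = (1.440000 + 1.542500)/2 = 1.491250
  f(c_4) = f(1.491250) = -0.031105
  f(a) × f(c) ≥ 0, new interval: [1.491250, 1.542500]
Iteration 5:
  c_5 = (1.491250 + 1.542500)/2 = 1.516875
  f(c_5) = f(1.516875) = 0.007334
  f(a) × f(c) < 0, new interval: [1.491250, 1.516875]
Iteration 6:
  c_6 = (1.491250 + 1.516875)/2 = 1.504062
  f(c_6) = f(1.504062) = -0.012255
  f(a) × f(c) ≥ 0, new interval: [1.504062, 1.516875]

After 6 iteration(s), the approximation is c_6 = 1.504062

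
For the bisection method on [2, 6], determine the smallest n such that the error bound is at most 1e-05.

We need (b-a)/2^n ≤ 1e-05
(6 - 2)/2^n ≤ 1e-05
4/2^n ≤ 1e-05
2^n ≥ 400000
n ≥ log₂(400000) = 18.61
n ≥ 19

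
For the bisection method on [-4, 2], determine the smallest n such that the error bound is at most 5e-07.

We need (b-a)/2^n ≤ 5e-07
(2 - (-4))/2^n ≤ 5e-07
6/2^n ≤ 5e-07
2^n ≥ 12000000
n ≥ log₂(12000000) = 23.52
n ≥ 24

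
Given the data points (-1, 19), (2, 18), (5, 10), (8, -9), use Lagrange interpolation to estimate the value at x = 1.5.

Lagrange interpolation formula:
P(x) = Σ yᵢ × Lᵢ(x)
where Lᵢ(x) = Π_{j≠i} (x - xⱼ)/(xᵢ - xⱼ)

L_0(1.5) = (1.5 - 2)/(-1 - 2) × (1.5 - 5)/(-1 - 5) × (1.5 - 8)/(-1 - 8) = 0.070216
L_1(1.5) = (1.5 - (-1))/(2 - (-1)) × (1.5 - 5)/(2 - 5) × (1.5 - 8)/(2 - 8) = 1.053241
L_2(1.5) = (1.5 - (-1))/(5 - (-1)) × (1.5 - 2)/(5 - 2) × (1.5 - 8)/(5 - 8) = -0.150463
L_3(1.5) = (1.5 - (-1))/(8 - (-1)) × (1.5 - 2)/(8 - 2) × (1.5 - 5)/(8 - 5) = 0.027006

P(1.5) = 19×L_0(1.5) + 18×L_1(1.5) + 10×L_2(1.5) + (-9)×L_3(1.5)
P(1.5) = 18.544753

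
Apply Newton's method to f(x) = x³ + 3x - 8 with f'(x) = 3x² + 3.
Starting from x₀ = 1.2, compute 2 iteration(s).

f(x) = x³ + 3x - 8
f'(x) = 3x² + 3
x₀ = 1.2

Newton-Raphson formula: x_{n+1} = x_n - f(x_n)/f'(x_n)

Iteration 1:
  f(1.200000) = -2.672000
  f'(1.200000) = 7.320000
  x_1 = 1.200000 - (-2.672000)/7.320000 = 1.565027
Iteration 2:
  f(1.565027) = 0.528320
  f'(1.565027) = 10.347932
  x_2 = 1.565027 - 0.528320/10.347932 = 1.513972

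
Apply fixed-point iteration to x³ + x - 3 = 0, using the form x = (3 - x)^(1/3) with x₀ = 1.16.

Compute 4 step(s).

Equation: x³ + x - 3 = 0
Fixed-point form: x = (3 - x)^(1/3)
x₀ = 1.16

x_1 = g(1.160000) = 1.225385
x_2 = g(1.225385) = 1.210695
x_3 = g(1.210695) = 1.214026
x_4 = g(1.214026) = 1.213272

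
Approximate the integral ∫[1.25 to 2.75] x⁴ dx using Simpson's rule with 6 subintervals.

f(x) = x⁴
a = 1.25, b = 2.75, n = 6
h = (b - a)/n = 0.250000

Simpson's rule: (h/3)[f(x₀) + 4f(x₁) + 2f(x₂) + ... + f(xₙ)]

x_0 = 1.2500, f(x_0) = 2.441406, coefficient = 1
x_1 = 1.5000, f(x_1) = 5.062500, coefficient = 4
x_2 = 1.7500, f(x_2) = 9.378906, coefficient = 2
x_3 = 2.0000, f(x_3) = 16.000000, coefficient = 4
x_4 = 2.2500, f(x_4) = 25.628906, coefficient = 2
x_5 = 2.5000, f(x_5) = 39.062500, coefficient = 4
x_6 = 2.7500, f(x_6) = 57.191406, coefficient = 1

I ≈ (0.250000/3) × 370.148438 = 30.845703
Exact value: 30.844922
Error: 0.000781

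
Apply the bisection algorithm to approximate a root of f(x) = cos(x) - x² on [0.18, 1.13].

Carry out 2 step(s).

f(x) = cos(x) - x²
Initial interval: [0.18, 1.13]

Iteration 1:
  c_1 = (0.180000 + 1.130000)/2 = 0.655000
  f(c_1) = f(0.655000) = 0.364023
  f(a) × f(c) ≥ 0, new interval: [0.655000, 1.130000]
Iteration 2:
  c_2 = (0.655000 + 1.130000)/2 = 0.892500
  f(c_2) = f(0.892500) = -0.169089
  f(a) × f(c) < 0, new interval: [0.655000, 0.892500]

After 2 iteration(s), the approximation is c_2 = 0.892500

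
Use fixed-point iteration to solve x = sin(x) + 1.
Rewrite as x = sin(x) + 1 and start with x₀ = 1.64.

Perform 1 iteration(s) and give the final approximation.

Equation: x = sin(x) + 1
Fixed-point form: x = sin(x) + 1
x₀ = 1.64

x_1 = g(1.640000) = 1.997606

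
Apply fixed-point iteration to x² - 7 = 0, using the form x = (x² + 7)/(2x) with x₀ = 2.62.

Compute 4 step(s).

Equation: x² - 7 = 0
Fixed-point form: x = (x² + 7)/(2x)
x₀ = 2.62

x_1 = g(2.620000) = 2.645878
x_2 = g(2.645878) = 2.645751
x_3 = g(2.645751) = 2.645751
x_4 = g(2.645751) = 2.645751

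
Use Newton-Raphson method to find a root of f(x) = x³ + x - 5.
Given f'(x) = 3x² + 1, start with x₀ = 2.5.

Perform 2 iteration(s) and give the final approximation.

f(x) = x³ + x - 5
f'(x) = 3x² + 1
x₀ = 2.5

Newton-Raphson formula: x_{n+1} = x_n - f(x_n)/f'(x_n)

Iteration 1:
  f(2.500000) = 13.125000
  f'(2.500000) = 19.750000
  x_1 = 2.500000 - 13.125000/19.750000 = 1.835443
Iteration 2:
  f(1.835443) = 3.018777
  f'(1.835443) = 11.106553
  x_2 = 1.835443 - 3.018777/11.106553 = 1.563642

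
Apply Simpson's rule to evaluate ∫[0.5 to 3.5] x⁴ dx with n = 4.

f(x) = x⁴
a = 0.5, b = 3.5, n = 4
h = (b - a)/n = 0.750000

Simpson's rule: (h/3)[f(x₀) + 4f(x₁) + 2f(x₂) + ... + f(xₙ)]

x_0 = 0.5000, f(x_0) = 0.062500, coefficient = 1
x_1 = 1.2500, f(x_1) = 2.441406, coefficient = 4
x_2 = 2.0000, f(x_2) = 16.000000, coefficient = 2
x_3 = 2.7500, f(x_3) = 57.191406, coefficient = 4
x_4 = 3.5000, f(x_4) = 150.062500, coefficient = 1

I ≈ (0.750000/3) × 420.656250 = 105.164062
Exact value: 105.037500
Error: 0.126562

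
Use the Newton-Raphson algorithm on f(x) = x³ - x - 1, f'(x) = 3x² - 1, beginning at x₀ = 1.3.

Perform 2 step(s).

f(x) = x³ - x - 1
f'(x) = 3x² - 1
x₀ = 1.3

Newton-Raphson formula: x_{n+1} = x_n - f(x_n)/f'(x_n)

Iteration 1:
  f(1.300000) = -0.103000
  f'(1.300000) = 4.070000
  x_1 = 1.300000 - (-0.103000)/4.070000 = 1.325307
Iteration 2:
  f(1.325307) = 0.002514
  f'(1.325307) = 4.269317
  x_2 = 1.325307 - 0.002514/4.269317 = 1.324718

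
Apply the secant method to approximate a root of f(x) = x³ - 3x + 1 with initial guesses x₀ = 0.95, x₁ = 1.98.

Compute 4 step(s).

f(x) = x³ - 3x + 1
x₀ = 0.95, x₁ = 1.98

Secant formula: x_{n+1} = x_n - f(x_n)(x_n - x_{n-1})/(f(x_n) - f(x_{n-1}))

Iteration 1:
  f(0.950000) = -0.992625
  f(1.980000) = 2.822392
  x_2 = 1.980000 - 2.822392×(1.980000 - 0.950000)/(2.822392 - (-0.992625))
       = 1.217995
Iteration 2:
  f(1.980000) = 2.822392
  f(1.217995) = -0.847076
  x_3 = 1.217995 - (-0.847076)×(1.217995 - 1.980000)/(-0.847076 - 2.822392)
       = 1.393899
Iteration 3:
  f(1.217995) = -0.847076
  f(1.393899) = -0.473414
  x_4 = 1.393899 - (-0.473414)×(1.393899 - 1.217995)/(-0.473414 - (-0.847076))
       = 1.616763
Iteration 4:
  f(1.393899) = -0.473414
  f(1.616763) = 0.375806
  x_5 = 1.616763 - 0.375806×(1.616763 - 1.393899)/(0.375806 - (-0.473414))
       = 1.518139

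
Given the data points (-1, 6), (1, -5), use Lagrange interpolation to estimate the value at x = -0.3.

Lagrange interpolation formula:
P(x) = Σ yᵢ × Lᵢ(x)
where Lᵢ(x) = Π_{j≠i} (x - xⱼ)/(xᵢ - xⱼ)

L_0(-0.3) = (-0.3 - 1)/(-1 - 1) = 0.650000
L_1(-0.3) = (-0.3 - (-1))/(1 - (-1)) = 0.350000

P(-0.3) = 6×L_0(-0.3) + (-5)×L_1(-0.3)
P(-0.3) = 2.150000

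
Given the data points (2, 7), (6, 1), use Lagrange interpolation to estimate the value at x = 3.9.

Lagrange interpolation formula:
P(x) = Σ yᵢ × Lᵢ(x)
where Lᵢ(x) = Π_{j≠i} (x - xⱼ)/(xᵢ - xⱼ)

L_0(3.9) = (3.9 - 6)/(2 - 6) = 0.525000
L_1(3.9) = (3.9 - 2)/(6 - 2) = 0.475000

P(3.9) = 7×L_0(3.9) + 1×L_1(3.9)
P(3.9) = 4.150000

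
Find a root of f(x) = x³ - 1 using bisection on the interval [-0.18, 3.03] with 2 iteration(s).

f(x) = x³ - 1
Initial interval: [-0.18, 3.03]

Iteration 1:
  c_1 = (-0.180000 + 3.030000)/2 = 1.425000
  f(c_1) = f(1.425000) = 1.893641
  f(a) × f(c) < 0, new interval: [-0.180000, 1.425000]
Iteration 2:
  c_2 = (-0.180000 + 1.425000)/2 = 0.622500
  f(c_2) = f(0.622500) = -0.758777
  f(a) × f(c) ≥ 0, new interval: [0.622500, 1.425000]

After 2 iteration(s), the approximation is c_2 = 0.622500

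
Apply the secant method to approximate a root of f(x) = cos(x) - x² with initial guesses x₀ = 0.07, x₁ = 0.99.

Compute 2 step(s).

f(x) = cos(x) - x²
x₀ = 0.07, x₁ = 0.99

Secant formula: x_{n+1} = x_n - f(x_n)(x_n - x_{n-1})/(f(x_n) - f(x_{n-1}))

Iteration 1:
  f(0.070000) = 0.992651
  f(0.990000) = -0.431410
  x_2 = 0.990000 - (-0.431410)×(0.990000 - 0.070000)/(-0.431410 - 0.992651)
       = 0.711292
Iteration 2:
  f(0.990000) = -0.431410
  f(0.711292) = 0.251583
  x_3 = 0.711292 - 0.251583×(0.711292 - 0.990000)/(0.251583 - (-0.431410))
       = 0.813955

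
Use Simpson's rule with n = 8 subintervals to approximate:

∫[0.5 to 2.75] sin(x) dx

f(x) = sin(x)
a = 0.5, b = 2.75, n = 8
h = (b - a)/n = 0.281250

Simpson's rule: (h/3)[f(x₀) + 4f(x₁) + 2f(x₂) + ... + f(xₙ)]

x_0 = 0.5000, f(x_0) = 0.479426, coefficient = 1
x_1 = 0.7812, f(x_1) = 0.704168, coefficient = 4
x_2 = 1.0625, f(x_2) = 0.873575, coefficient = 2
x_3 = 1.3438, f(x_3) = 0.974336, coefficient = 4
x_4 = 1.6250, f(x_4) = 0.998531, coefficient = 2
x_5 = 1.9062, f(x_5) = 0.944261, coefficient = 4
x_6 = 2.1875, f(x_6) = 0.815789, coefficient = 2
x_7 = 2.4688, f(x_7) = 0.623212, coefficient = 4
x_8 = 2.7500, f(x_8) = 0.381661, coefficient = 1

I ≈ (0.281250/3) × 19.220780 = 1.801948
Exact value: 1.801885
Error: 0.000063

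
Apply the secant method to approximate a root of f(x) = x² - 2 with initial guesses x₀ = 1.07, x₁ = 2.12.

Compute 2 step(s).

f(x) = x² - 2
x₀ = 1.07, x₁ = 2.12

Secant formula: x_{n+1} = x_n - f(x_n)(x_n - x_{n-1})/(f(x_n) - f(x_{n-1}))

Iteration 1:
  f(1.070000) = -0.855100
  f(2.120000) = 2.494400
  x_2 = 2.120000 - 2.494400×(2.120000 - 1.070000)/(2.494400 - (-0.855100))
       = 1.338056
Iteration 2:
  f(2.120000) = 2.494400
  f(1.338056) = -0.209605
  x_3 = 1.338056 - (-0.209605)×(1.338056 - 2.120000)/(-0.209605 - 2.494400)
       = 1.398670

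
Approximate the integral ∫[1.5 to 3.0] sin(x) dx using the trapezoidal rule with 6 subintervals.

f(x) = sin(x)
a = 1.5, b = 3.0, n = 6
h = (b - a)/n = 0.250000

Trapezoidal rule: (h/2)[f(x₀) + 2f(x₁) + 2f(x₂) + ... + f(xₙ)]

x_0 = 1.5000, f(x_0) = 0.997495, coefficient = 1
x_1 = 1.7500, f(x_1) = 0.983986, coefficient = 2
x_2 = 2.0000, f(x_2) = 0.909297, coefficient = 2
x_3 = 2.2500, f(x_3) = 0.778073, coefficient = 2
x_4 = 2.5000, f(x_4) = 0.598472, coefficient = 2
x_5 = 2.7500, f(x_5) = 0.381661, coefficient = 2
x_6 = 3.0000, f(x_6) = 0.141120, coefficient = 1

I ≈ (0.250000/2) × 8.441594 = 1.055199
Exact value: 1.060730
Error: 0.005530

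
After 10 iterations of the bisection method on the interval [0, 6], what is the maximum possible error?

Bisection error bound: |error| ≤ (b-a)/2^n
|error| ≤ (6 - 0)/2^10 = 6/2^10
|error| ≤ 0.0058593750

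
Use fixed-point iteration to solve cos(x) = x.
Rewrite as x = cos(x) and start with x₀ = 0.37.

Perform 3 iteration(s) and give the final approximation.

Equation: cos(x) = x
Fixed-point form: x = cos(x)
x₀ = 0.37

x_1 = g(0.370000) = 0.932327
x_2 = g(0.932327) = 0.595967
x_3 = g(0.595967) = 0.827606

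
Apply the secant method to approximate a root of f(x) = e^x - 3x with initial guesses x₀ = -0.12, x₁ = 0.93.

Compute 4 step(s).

f(x) = e^x - 3x
x₀ = -0.12, x₁ = 0.93

Secant formula: x_{n+1} = x_n - f(x_n)(x_n - x_{n-1})/(f(x_n) - f(x_{n-1}))

Iteration 1:
  f(-0.120000) = 1.246920
  f(0.930000) = -0.255491
  x_2 = 0.930000 - (-0.255491)×(0.930000 - (-0.120000))/(-0.255491 - 1.246920)
       = 0.751443
Iteration 2:
  f(0.930000) = -0.255491
  f(0.751443) = -0.134272
  x_3 = 0.751443 - (-0.134272)×(0.751443 - 0.930000)/(-0.134272 - (-0.255491))
       = 0.553658
Iteration 3:
  f(0.751443) = -0.134272
  f(0.553658) = 0.078630
  x_4 = 0.553658 - 0.078630×(0.553658 - 0.751443)/(0.078630 - (-0.134272))
       = 0.626705
Iteration 4:
  f(0.553658) = 0.078630
  f(0.626705) = -0.008681
  x_5 = 0.626705 - (-0.008681)×(0.626705 - 0.553658)/(-0.008681 - 0.078630)
       = 0.619442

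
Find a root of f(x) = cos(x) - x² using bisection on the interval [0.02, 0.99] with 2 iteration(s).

f(x) = cos(x) - x²
Initial interval: [0.02, 0.99]

Iteration 1:
  c_1 = (0.020000 + 0.990000)/2 = 0.505000
  f(c_1) = f(0.505000) = 0.620149
  f(a) × f(c) ≥ 0, new interval: [0.505000, 0.990000]
Iteration 2:
  c_2 = (0.505000 + 0.990000)/2 = 0.747500
  f(c_2) = f(0.747500) = 0.174634
  f(a) × f(c) ≥ 0, new interval: [0.747500, 0.990000]

After 2 iteration(s), the approximation is c_2 = 0.747500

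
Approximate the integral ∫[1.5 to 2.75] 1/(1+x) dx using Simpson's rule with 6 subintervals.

f(x) = 1/(1+x)
a = 1.5, b = 2.75, n = 6
h = (b - a)/n = 0.208333

Simpson's rule: (h/3)[f(x₀) + 4f(x₁) + 2f(x₂) + ... + f(xₙ)]

x_0 = 1.5000, f(x_0) = 0.400000, coefficient = 1
x_1 = 1.7083, f(x_1) = 0.369231, coefficient = 4
x_2 = 1.9167, f(x_2) = 0.342857, coefficient = 2
x_3 = 2.1250, f(x_3) = 0.320000, coefficient = 4
x_4 = 2.3333, f(x_4) = 0.300000, coefficient = 2
x_5 = 2.5417, f(x_5) = 0.282353, coefficient = 4
x_6 = 2.7500, f(x_6) = 0.266667, coefficient = 1

I ≈ (0.208333/3) × 5.838716 = 0.405466
Exact value: 0.405465
Error: 0.000001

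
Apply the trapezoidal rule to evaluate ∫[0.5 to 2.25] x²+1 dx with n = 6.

f(x) = x²+1
a = 0.5, b = 2.25, n = 6
h = (b - a)/n = 0.291667

Trapezoidal rule: (h/2)[f(x₀) + 2f(x₁) + 2f(x₂) + ... + f(xₙ)]

x_0 = 0.5000, f(x_0) = 1.250000, coefficient = 1
x_1 = 0.7917, f(x_1) = 1.626736, coefficient = 2
x_2 = 1.0833, f(x_2) = 2.173611, coefficient = 2
x_3 = 1.3750, f(x_3) = 2.890625, coefficient = 2
x_4 = 1.6667, f(x_4) = 3.777778, coefficient = 2
x_5 = 1.9583, f(x_5) = 4.835069, coefficient = 2
x_6 = 2.2500, f(x_6) = 6.062500, coefficient = 1

I ≈ (0.291667/2) × 37.920139 = 5.530020
Exact value: 5.505208
Error: 0.024812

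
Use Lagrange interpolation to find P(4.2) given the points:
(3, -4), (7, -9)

Lagrange interpolation formula:
P(x) = Σ yᵢ × Lᵢ(x)
where Lᵢ(x) = Π_{j≠i} (x - xⱼ)/(xᵢ - xⱼ)

L_0(4.2) = (4.2 - 7)/(3 - 7) = 0.700000
L_1(4.2) = (4.2 - 3)/(7 - 3) = 0.300000

P(4.2) = (-4)×L_0(4.2) + (-9)×L_1(4.2)
P(4.2) = -5.500000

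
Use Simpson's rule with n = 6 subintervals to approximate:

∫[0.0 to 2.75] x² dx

f(x) = x²
a = 0.0, b = 2.75, n = 6
h = (b - a)/n = 0.458333

Simpson's rule: (h/3)[f(x₀) + 4f(x₁) + 2f(x₂) + ... + f(xₙ)]

x_0 = 0.0000, f(x_0) = 0.000000, coefficient = 1
x_1 = 0.4583, f(x_1) = 0.210069, coefficient = 4
x_2 = 0.9167, f(x_2) = 0.840278, coefficient = 2
x_3 = 1.3750, f(x_3) = 1.890625, coefficient = 4
x_4 = 1.8333, f(x_4) = 3.361111, coefficient = 2
x_5 = 2.2917, f(x_5) = 5.251736, coefficient = 4
x_6 = 2.7500, f(x_6) = 7.562500, coefficient = 1

I ≈ (0.458333/3) × 45.375000 = 6.932292
Exact value: 6.932292
Error: 0.000000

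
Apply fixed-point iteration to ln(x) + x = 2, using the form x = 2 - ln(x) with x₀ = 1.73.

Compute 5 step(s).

Equation: ln(x) + x = 2
Fixed-point form: x = 2 - ln(x)
x₀ = 1.73

x_1 = g(1.730000) = 1.451879
x_2 = g(1.451879) = 1.627142
x_3 = g(1.627142) = 1.513175
x_4 = g(1.513175) = 1.585790
x_5 = g(1.585790) = 1.538917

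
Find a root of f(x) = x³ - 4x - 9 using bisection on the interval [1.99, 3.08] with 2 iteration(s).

f(x) = x³ - 4x - 9
Initial interval: [1.99, 3.08]

Iteration 1:
  c_1 = (1.990000 + 3.080000)/2 = 2.535000
  f(c_1) = f(2.535000) = -2.849520
  f(a) × f(c) ≥ 0, new interval: [2.535000, 3.080000]
Iteration 2:
  c_2 = (2.535000 + 3.080000)/2 = 2.807500
  f(c_2) = f(2.807500) = 1.898873
  f(a) × f(c) < 0, new interval: [2.535000, 2.807500]

After 2 iteration(s), the approximation is c_2 = 2.807500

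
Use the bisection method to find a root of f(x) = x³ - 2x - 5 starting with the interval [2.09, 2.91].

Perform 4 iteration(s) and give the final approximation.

f(x) = x³ - 2x - 5
Initial interval: [2.09, 2.91]

Iteration 1:
  c_1 = (2.090000 + 2.910000)/2 = 2.500000
  f(c_1) = f(2.500000) = 5.625000
  f(a) × f(c) < 0, new interval: [2.090000, 2.500000]
Iteration 2:
  c_2 = (2.090000 + 2.500000)/2 = 2.295000
  f(c_2) = f(2.295000) = 2.497822
  f(a) × f(c) < 0, new interval: [2.090000, 2.295000]
Iteration 3:
  c_3 = (2.090000 + 2.295000)/2 = 2.192500
  f(c_3) = f(2.192500) = 1.154471
  f(a) × f(c) < 0, new interval: [2.090000, 2.192500]
Iteration 4:
  c_4 = (2.090000 + 2.192500)/2 = 2.141250
  f(c_4) = f(2.141250) = 0.535028
  f(a) × f(c) < 0, new interval: [2.090000, 2.141250]

After 4 iteration(s), the approximation is c_4 = 2.141250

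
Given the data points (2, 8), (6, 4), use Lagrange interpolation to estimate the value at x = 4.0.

Lagrange interpolation formula:
P(x) = Σ yᵢ × Lᵢ(x)
where Lᵢ(x) = Π_{j≠i} (x - xⱼ)/(xᵢ - xⱼ)

L_0(4.0) = (4.0 - 6)/(2 - 6) = 0.500000
L_1(4.0) = (4.0 - 2)/(6 - 2) = 0.500000

P(4.0) = 8×L_0(4.0) + 4×L_1(4.0)
P(4.0) = 6.000000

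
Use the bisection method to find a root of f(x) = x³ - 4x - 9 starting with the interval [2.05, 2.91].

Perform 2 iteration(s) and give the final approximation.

f(x) = x³ - 4x - 9
Initial interval: [2.05, 2.91]

Iteration 1:
  c_1 = (2.050000 + 2.910000)/2 = 2.480000
  f(c_1) = f(2.480000) = -3.667008
  f(a) × f(c) ≥ 0, new interval: [2.480000, 2.910000]
Iteration 2:
  c_2 = (2.480000 + 2.910000)/2 = 2.695000
  f(c_2) = f(2.695000) = -0.206148
  f(a) × f(c) ≥ 0, new interval: [2.695000, 2.910000]

After 2 iteration(s), the approximation is c_2 = 2.695000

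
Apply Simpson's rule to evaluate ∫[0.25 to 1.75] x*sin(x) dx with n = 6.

f(x) = x*sin(x)
a = 0.25, b = 1.75, n = 6
h = (b - a)/n = 0.250000

Simpson's rule: (h/3)[f(x₀) + 4f(x₁) + 2f(x₂) + ... + f(xₙ)]

x_0 = 0.2500, f(x_0) = 0.061851, coefficient = 1
x_1 = 0.5000, f(x_1) = 0.239713, coefficient = 4
x_2 = 0.7500, f(x_2) = 0.511229, coefficient = 2
x_3 = 1.0000, f(x_3) = 0.841471, coefficient = 4
x_4 = 1.2500, f(x_4) = 1.186231, coefficient = 2
x_5 = 1.5000, f(x_5) = 1.496242, coefficient = 4
x_6 = 1.7500, f(x_6) = 1.721975, coefficient = 1

I ≈ (0.250000/3) × 15.488451 = 1.290704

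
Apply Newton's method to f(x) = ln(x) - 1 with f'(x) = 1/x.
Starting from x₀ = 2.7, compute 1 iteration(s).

f(x) = ln(x) - 1
f'(x) = 1/x
x₀ = 2.7

Newton-Raphson formula: x_{n+1} = x_n - f(x_n)/f'(x_n)

Iteration 1:
  f(2.700000) = -0.006748
  f'(2.700000) = 0.370370
  x_1 = 2.700000 - (-0.006748)/0.370370 = 2.718220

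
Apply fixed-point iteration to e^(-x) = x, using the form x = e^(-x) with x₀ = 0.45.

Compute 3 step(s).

Equation: e^(-x) = x
Fixed-point form: x = e^(-x)
x₀ = 0.45

x_1 = g(0.450000) = 0.637628
x_2 = g(0.637628) = 0.528545
x_3 = g(0.528545) = 0.589462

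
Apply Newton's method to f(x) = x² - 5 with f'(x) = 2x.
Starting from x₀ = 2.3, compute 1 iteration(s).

f(x) = x² - 5
f'(x) = 2x
x₀ = 2.3

Newton-Raphson formula: x_{n+1} = x_n - f(x_n)/f'(x_n)

Iteration 1:
  f(2.300000) = 0.290000
  f'(2.300000) = 4.600000
  x_1 = 2.300000 - 0.290000/4.600000 = 2.236957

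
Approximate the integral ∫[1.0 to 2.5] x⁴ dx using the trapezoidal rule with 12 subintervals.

f(x) = x⁴
a = 1.0, b = 2.5, n = 12
h = (b - a)/n = 0.125000

Trapezoidal rule: (h/2)[f(x₀) + 2f(x₁) + 2f(x₂) + ... + f(xₙ)]

x_0 = 1.0000, f(x_0) = 1.000000, coefficient = 1
x_1 = 1.1250, f(x_1) = 1.601807, coefficient = 2
x_2 = 1.2500, f(x_2) = 2.441406, coefficient = 2
x_3 = 1.3750, f(x_3) = 3.574463, coefficient = 2
x_4 = 1.5000, f(x_4) = 5.062500, coefficient = 2
x_5 = 1.6250, f(x_5) = 6.972900, coefficient = 2
x_6 = 1.7500, f(x_6) = 9.378906, coefficient = 2
x_7 = 1.8750, f(x_7) = 12.359619, coefficient = 2
x_8 = 2.0000, f(x_8) = 16.000000, coefficient = 2
x_9 = 2.1250, f(x_9) = 20.390869, coefficient = 2
x_10 = 2.2500, f(x_10) = 25.628906, coefficient = 2
x_11 = 2.3750, f(x_11) = 31.816650, coefficient = 2
x_12 = 2.5000, f(x_12) = 39.062500, coefficient = 1

I ≈ (0.125000/2) × 310.518555 = 19.407410
Exact value: 19.331250
Error: 0.076160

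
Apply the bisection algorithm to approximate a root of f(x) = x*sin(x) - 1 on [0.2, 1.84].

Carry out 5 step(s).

f(x) = x*sin(x) - 1
Initial interval: [0.2, 1.84]

Iteration 1:
  c_1 = (0.200000 + 1.840000)/2 = 1.020000
  f(c_1) = f(1.020000) = -0.130850
  f(a) × f(c) ≥ 0, new interval: [1.020000, 1.840000]
Iteration 2:
  c_2 = (1.020000 + 1.840000)/2 = 1.430000
  f(c_2) = f(1.430000) = 0.415850
  f(a) × f(c) < 0, new interval: [1.020000, 1.430000]
Iteration 3:
  c_3 = (1.020000 + 1.430000)/2 = 1.225000
  f(c_3) = f(1.225000) = 0.152487
  f(a) × f(c) < 0, new interval: [1.020000, 1.225000]
Iteration 4:
  c_4 = (1.020000 + 1.225000)/2 = 1.122500
  f(c_4) = f(1.122500) = 0.011582
  f(a) × f(c) < 0, new interval: [1.020000, 1.122500]
Iteration 5:
  c_5 = (1.020000 + 1.122500)/2 = 1.071250
  f(c_5) = f(1.071250) = -0.059657
  f(a) × f(c) ≥ 0, new interval: [1.071250, 1.122500]

After 5 iteration(s), the approximation is c_5 = 1.071250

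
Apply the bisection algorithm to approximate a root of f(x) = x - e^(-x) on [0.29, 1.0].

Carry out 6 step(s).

f(x) = x - e^(-x)
Initial interval: [0.29, 1.0]

Iteration 1:
  c_1 = (0.290000 + 1.000000)/2 = 0.645000
  f(c_1) = f(0.645000) = 0.120337
  f(a) × f(c) < 0, new interval: [0.290000, 0.645000]
Iteration 2:
  c_2 = (0.290000 + 0.645000)/2 = 0.467500
  f(c_2) = f(0.467500) = -0.159067
  f(a) × f(c) ≥ 0, new interval: [0.467500, 0.645000]
Iteration 3:
  c_3 = (0.467500 + 0.645000)/2 = 0.556250
  f(c_3) = f(0.556250) = -0.017105
  f(a) × f(c) ≥ 0, new interval: [0.556250, 0.645000]
Iteration 4:
  c_4 = (0.556250 + 0.645000)/2 = 0.600625
  f(c_4) = f(0.600625) = 0.052156
  f(a) × f(c) < 0, new interval: [0.556250, 0.600625]
Iteration 5:
  c_5 = (0.556250 + 0.600625)/2 = 0.578437
  f(c_5) = f(0.578437) = 0.017664
  f(a) × f(c) < 0, new interval: [0.556250, 0.578437]
Iteration 6:
  c_6 = (0.556250 + 0.578437)/2 = 0.567344
  f(c_6) = f(0.567344) = 0.000314
  f(a) × f(c) < 0, new interval: [0.556250, 0.567344]

After 6 iteration(s), the approximation is c_6 = 0.567344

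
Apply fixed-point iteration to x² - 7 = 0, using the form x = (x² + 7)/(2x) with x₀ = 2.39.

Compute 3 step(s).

Equation: x² - 7 = 0
Fixed-point form: x = (x² + 7)/(2x)
x₀ = 2.39

x_1 = g(2.390000) = 2.659435
x_2 = g(2.659435) = 2.645787
x_3 = g(2.645787) = 2.645751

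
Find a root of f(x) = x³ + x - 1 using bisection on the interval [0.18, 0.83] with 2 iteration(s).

f(x) = x³ + x - 1
Initial interval: [0.18, 0.83]

Iteration 1:
  c_1 = (0.180000 + 0.830000)/2 = 0.505000
  f(c_1) = f(0.505000) = -0.366212
  f(a) × f(c) ≥ 0, new interval: [0.505000, 0.830000]
Iteration 2:
  c_2 = (0.505000 + 0.830000)/2 = 0.667500
  f(c_2) = f(0.667500) = -0.035091
  f(a) × f(c) ≥ 0, new interval: [0.667500, 0.830000]

After 2 iteration(s), the approximation is c_2 = 0.667500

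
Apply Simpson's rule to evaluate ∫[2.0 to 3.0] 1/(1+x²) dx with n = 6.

f(x) = 1/(1+x²)
a = 2.0, b = 3.0, n = 6
h = (b - a)/n = 0.166667

Simpson's rule: (h/3)[f(x₀) + 4f(x₁) + 2f(x₂) + ... + f(xₙ)]

x_0 = 2.0000, f(x_0) = 0.200000, coefficient = 1
x_1 = 2.1667, f(x_1) = 0.175610, coefficient = 4
x_2 = 2.3333, f(x_2) = 0.155172, coefficient = 2
x_3 = 2.5000, f(x_3) = 0.137931, coefficient = 4
x_4 = 2.6667, f(x_4) = 0.123288, coefficient = 2
x_5 = 2.8333, f(x_5) = 0.110769, coefficient = 4
x_6 = 3.0000, f(x_6) = 0.100000, coefficient = 1

I ≈ (0.166667/3) × 2.554160 = 0.141898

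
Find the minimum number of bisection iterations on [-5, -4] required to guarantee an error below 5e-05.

We need (b-a)/2^n ≤ 5e-05
(-4 - (-5))/2^n ≤ 5e-05
1/2^n ≤ 5e-05
2^n ≥ 20000
n ≥ log₂(20000) = 14.29
n ≥ 15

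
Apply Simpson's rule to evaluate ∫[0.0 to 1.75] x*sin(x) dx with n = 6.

f(x) = x*sin(x)
a = 0.0, b = 1.75, n = 6
h = (b - a)/n = 0.291667

Simpson's rule: (h/3)[f(x₀) + 4f(x₁) + 2f(x₂) + ... + f(xₙ)]

x_0 = 0.0000, f(x_0) = 0.000000, coefficient = 1
x_1 = 0.2917, f(x_1) = 0.083868, coefficient = 4
x_2 = 0.5833, f(x_2) = 0.321305, coefficient = 2
x_3 = 0.8750, f(x_3) = 0.671601, coefficient = 4
x_4 = 1.1667, f(x_4) = 1.072686, coefficient = 2
x_5 = 1.4583, f(x_5) = 1.449121, coefficient = 4
x_6 = 1.7500, f(x_6) = 1.721975, coefficient = 1

I ≈ (0.291667/3) × 13.328316 = 1.295809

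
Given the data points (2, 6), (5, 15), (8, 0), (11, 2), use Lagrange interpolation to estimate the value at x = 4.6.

Lagrange interpolation formula:
P(x) = Σ yᵢ × Lᵢ(x)
where Lᵢ(x) = Π_{j≠i} (x - xⱼ)/(xᵢ - xⱼ)

L_0(4.6) = (4.6 - 5)/(2 - 5) × (4.6 - 8)/(2 - 8) × (4.6 - 11)/(2 - 11) = 0.053728
L_1(4.6) = (4.6 - 2)/(5 - 2) × (4.6 - 8)/(5 - 8) × (4.6 - 11)/(5 - 11) = 1.047704
L_2(4.6) = (4.6 - 2)/(8 - 2) × (4.6 - 5)/(8 - 5) × (4.6 - 11)/(8 - 11) = -0.123259
L_3(4.6) = (4.6 - 2)/(11 - 2) × (4.6 - 5)/(11 - 5) × (4.6 - 8)/(11 - 8) = 0.021827

P(4.6) = 6×L_0(4.6) + 15×L_1(4.6) + 0×L_2(4.6) + 2×L_3(4.6)
P(4.6) = 16.081580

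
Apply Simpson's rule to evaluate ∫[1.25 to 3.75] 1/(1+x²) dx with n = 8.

f(x) = 1/(1+x²)
a = 1.25, b = 3.75, n = 8
h = (b - a)/n = 0.312500

Simpson's rule: (h/3)[f(x₀) + 4f(x₁) + 2f(x₂) + ... + f(xₙ)]

x_0 = 1.2500, f(x_0) = 0.390244, coefficient = 1
x_1 = 1.5625, f(x_1) = 0.290579, coefficient = 4
x_2 = 1.8750, f(x_2) = 0.221453, coefficient = 2
x_3 = 2.1875, f(x_3) = 0.172856, coefficient = 4
x_4 = 2.5000, f(x_4) = 0.137931, coefficient = 2
x_5 = 2.8125, f(x_5) = 0.112231, coefficient = 4
x_6 = 3.1250, f(x_6) = 0.092888, coefficient = 2
x_7 = 3.4375, f(x_7) = 0.078025, coefficient = 4
x_8 = 3.7500, f(x_8) = 0.066390, coefficient = 1

I ≈ (0.312500/3) × 3.975945 = 0.414161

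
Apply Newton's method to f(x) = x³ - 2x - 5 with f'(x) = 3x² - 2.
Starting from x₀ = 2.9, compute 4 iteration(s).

f(x) = x³ - 2x - 5
f'(x) = 3x² - 2
x₀ = 2.9

Newton-Raphson formula: x_{n+1} = x_n - f(x_n)/f'(x_n)

Iteration 1:
  f(2.900000) = 13.589000
  f'(2.900000) = 23.230000
  x_1 = 2.900000 - 13.589000/23.230000 = 2.315024
Iteration 2:
  f(2.315024) = 2.776939
  f'(2.315024) = 14.078004
  x_2 = 2.315024 - 2.776939/14.078004 = 2.117770
Iteration 3:
  f(2.117770) = 0.262551
  f'(2.117770) = 11.454848
  x_3 = 2.117770 - 0.262551/11.454848 = 2.094849
Iteration 4:
  f(2.094849) = 0.003326
  f'(2.094849) = 11.165182
  x_4 = 2.094849 - 0.003326/11.165182 = 2.094552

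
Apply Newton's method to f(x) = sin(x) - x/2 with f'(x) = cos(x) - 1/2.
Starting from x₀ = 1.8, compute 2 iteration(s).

f(x) = sin(x) - x/2
f'(x) = cos(x) - 1/2
x₀ = 1.8

Newton-Raphson formula: x_{n+1} = x_n - f(x_n)/f'(x_n)

Iteration 1:
  f(1.800000) = 0.073848
  f'(1.800000) = -0.727202
  x_1 = 1.800000 - 0.073848/(-0.727202) = 1.901550
Iteration 2:
  f(1.901550) = -0.004977
  f'(1.901550) = -0.824756
  x_2 = 1.901550 - (-0.004977)/(-0.824756) = 1.895515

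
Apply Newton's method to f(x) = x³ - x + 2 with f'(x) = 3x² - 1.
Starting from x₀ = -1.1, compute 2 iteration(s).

f(x) = x³ - x + 2
f'(x) = 3x² - 1
x₀ = -1.1

Newton-Raphson formula: x_{n+1} = x_n - f(x_n)/f'(x_n)

Iteration 1:
  f(-1.100000) = 1.769000
  f'(-1.100000) = 2.630000
  x_1 = -1.100000 - 1.769000/2.630000 = -1.772624
Iteration 2:
  f(-1.772624) = -1.797304
  f'(-1.772624) = 8.426583
  x_2 = -1.772624 - (-1.797304)/8.426583 = -1.559334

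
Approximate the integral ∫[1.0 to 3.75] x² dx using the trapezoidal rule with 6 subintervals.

f(x) = x²
a = 1.0, b = 3.75, n = 6
h = (b - a)/n = 0.458333

Trapezoidal rule: (h/2)[f(x₀) + 2f(x₁) + 2f(x₂) + ... + f(xₙ)]

x_0 = 1.0000, f(x_0) = 1.000000, coefficient = 1
x_1 = 1.4583, f(x_1) = 2.126736, coefficient = 2
x_2 = 1.9167, f(x_2) = 3.673611, coefficient = 2
x_3 = 2.3750, f(x_3) = 5.640625, coefficient = 2
x_4 = 2.8333, f(x_4) = 8.027778, coefficient = 2
x_5 = 3.2917, f(x_5) = 10.835069, coefficient = 2
x_6 = 3.7500, f(x_6) = 14.062500, coefficient = 1

I ≈ (0.458333/2) × 75.670139 = 17.341073
Exact value: 17.244792
Error: 0.096282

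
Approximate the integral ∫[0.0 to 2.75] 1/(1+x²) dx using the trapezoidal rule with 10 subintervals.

f(x) = 1/(1+x²)
a = 0.0, b = 2.75, n = 10
h = (b - a)/n = 0.275000

Trapezoidal rule: (h/2)[f(x₀) + 2f(x₁) + 2f(x₂) + ... + f(xₙ)]

x_0 = 0.0000, f(x_0) = 1.000000, coefficient = 1
x_1 = 0.2750, f(x_1) = 0.929692, coefficient = 2
x_2 = 0.5500, f(x_2) = 0.767754, coefficient = 2
x_3 = 0.8250, f(x_3) = 0.595017, coefficient = 2
x_4 = 1.1000, f(x_4) = 0.452489, coefficient = 2
x_5 = 1.3750, f(x_5) = 0.345946, coefficient = 2
x_6 = 1.6500, f(x_6) = 0.268637, coefficient = 2
x_7 = 1.9250, f(x_7) = 0.212512, coefficient = 2
x_8 = 2.2000, f(x_8) = 0.171233, coefficient = 2
x_9 = 2.4750, f(x_9) = 0.140339, coefficient = 2
x_10 = 2.7500, f(x_10) = 0.116788, coefficient = 1

I ≈ (0.275000/2) × 8.884023 = 1.221553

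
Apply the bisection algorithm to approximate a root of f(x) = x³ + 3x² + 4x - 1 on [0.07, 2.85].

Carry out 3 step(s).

f(x) = x³ + 3x² + 4x - 1
Initial interval: [0.07, 2.85]

Iteration 1:
  c_1 = (0.070000 + 2.850000)/2 = 1.460000
  f(c_1) = f(1.460000) = 14.346936
  f(a) × f(c) < 0, new interval: [0.070000, 1.460000]
Iteration 2:
  c_2 = (0.070000 + 1.460000)/2 = 0.765000
  f(c_2) = f(0.765000) = 4.263372
  f(a) × f(c) < 0, new interval: [0.070000, 0.765000]
Iteration 3:
  c_3 = (0.070000 + 0.765000)/2 = 0.417500
  f(c_3) = f(0.417500) = 1.265692
  f(a) × f(c) < 0, new interval: [0.070000, 0.417500]

After 3 iteration(s), the approximation is c_3 = 0.417500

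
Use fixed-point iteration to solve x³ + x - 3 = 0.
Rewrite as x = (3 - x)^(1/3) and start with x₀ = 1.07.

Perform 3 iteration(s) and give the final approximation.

Equation: x³ + x - 3 = 0
Fixed-point form: x = (3 - x)^(1/3)
x₀ = 1.07

x_1 = g(1.070000) = 1.245047
x_2 = g(1.245047) = 1.206207
x_3 = g(1.206207) = 1.215041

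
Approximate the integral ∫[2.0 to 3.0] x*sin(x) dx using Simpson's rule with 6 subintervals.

f(x) = x*sin(x)
a = 2.0, b = 3.0, n = 6
h = (b - a)/n = 0.166667

Simpson's rule: (h/3)[f(x₀) + 4f(x₁) + 2f(x₂) + ... + f(xₙ)]

x_0 = 2.0000, f(x_0) = 1.818595, coefficient = 1
x_1 = 2.1667, f(x_1) = 1.793264, coefficient = 4
x_2 = 2.3333, f(x_2) = 1.687200, coefficient = 2
x_3 = 2.5000, f(x_3) = 1.496180, coefficient = 4
x_4 = 2.6667, f(x_4) = 1.219394, coefficient = 2
x_5 = 2.8333, f(x_5) = 0.859635, coefficient = 4
x_6 = 3.0000, f(x_6) = 0.423360, coefficient = 1

I ≈ (0.166667/3) × 24.651459 = 1.369526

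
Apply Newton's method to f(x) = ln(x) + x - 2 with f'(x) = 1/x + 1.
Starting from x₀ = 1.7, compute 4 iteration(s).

f(x) = ln(x) + x - 2
f'(x) = 1/x + 1
x₀ = 1.7

Newton-Raphson formula: x_{n+1} = x_n - f(x_n)/f'(x_n)

Iteration 1:
  f(1.700000) = 0.230628
  f'(1.700000) = 1.588235
  x_1 = 1.700000 - 0.230628/1.588235 = 1.554790
Iteration 2:
  f(1.554790) = -0.003870
  f'(1.554790) = 1.643174
  x_2 = 1.554790 - (-0.003870)/1.643174 = 1.557145
Iteration 3:
  f(1.557145) = -0.000001
  f'(1.557145) = 1.642201
  x_3 = 1.557145 - (-0.000001)/1.642201 = 1.557146
Iteration 4:
  f(1.557146) = 0.000000
  f'(1.557146) = 1.642201
  x_4 = 1.557146 - 0.000000/1.642201 = 1.557146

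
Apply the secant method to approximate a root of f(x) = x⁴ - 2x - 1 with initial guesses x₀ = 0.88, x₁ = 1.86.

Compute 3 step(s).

f(x) = x⁴ - 2x - 1
x₀ = 0.88, x₁ = 1.86

Secant formula: x_{n+1} = x_n - f(x_n)(x_n - x_{n-1})/(f(x_n) - f(x_{n-1}))

Iteration 1:
  f(0.880000) = -2.160305
  f(1.860000) = 7.248832
  x_2 = 1.860000 - 7.248832×(1.860000 - 0.880000)/(7.248832 - (-2.160305))
       = 1.105005
Iteration 2:
  f(1.860000) = 7.248832
  f(1.105005) = -1.719083
  x_3 = 1.105005 - (-1.719083)×(1.105005 - 1.860000)/(-1.719083 - 7.248832)
       = 1.249732
Iteration 3:
  f(1.105005) = -1.719083
  f(1.249732) = -1.060153
  x_4 = 1.249732 - (-1.060153)×(1.249732 - 1.105005)/(-1.060153 - (-1.719083))
       = 1.482583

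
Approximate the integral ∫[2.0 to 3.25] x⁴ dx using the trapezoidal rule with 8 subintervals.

f(x) = x⁴
a = 2.0, b = 3.25, n = 8
h = (b - a)/n = 0.156250

Trapezoidal rule: (h/2)[f(x₀) + 2f(x₁) + 2f(x₂) + ... + f(xₙ)]

x_0 = 2.0000, f(x_0) = 16.000000, coefficient = 1
x_1 = 2.1562, f(x_1) = 21.617051, coefficient = 2
x_2 = 2.3125, f(x_2) = 28.597427, coefficient = 2
x_3 = 2.4688, f(x_3) = 37.145692, coefficient = 2
x_4 = 2.6250, f(x_4) = 47.480713, coefficient = 2
x_5 = 2.7812, f(x_5) = 59.835664, coefficient = 2
x_6 = 2.9375, f(x_6) = 74.458023, coefficient = 2
x_7 = 3.0938, f(x_7) = 91.609574, coefficient = 2
x_8 = 3.2500, f(x_8) = 111.566406, coefficient = 1

I ≈ (0.156250/2) × 849.054695 = 66.332398
Exact value: 66.118164
Error: 0.214234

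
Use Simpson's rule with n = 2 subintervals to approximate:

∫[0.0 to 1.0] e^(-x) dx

f(x) = e^(-x)
a = 0.0, b = 1.0, n = 2
h = (b - a)/n = 0.500000

Simpson's rule: (h/3)[f(x₀) + 4f(x₁) + 2f(x₂) + ... + f(xₙ)]

x_0 = 0.0000, f(x_0) = 1.000000, coefficient = 1
x_1 = 0.5000, f(x_1) = 0.606531, coefficient = 4
x_2 = 1.0000, f(x_2) = 0.367879, coefficient = 1

I ≈ (0.500000/3) × 3.794002 = 0.632334
Exact value: 0.632121
Error: 0.000213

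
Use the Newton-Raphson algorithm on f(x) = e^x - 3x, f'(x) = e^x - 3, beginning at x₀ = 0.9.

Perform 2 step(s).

f(x) = e^x - 3x
f'(x) = e^x - 3
x₀ = 0.9

Newton-Raphson formula: x_{n+1} = x_n - f(x_n)/f'(x_n)

Iteration 1:
  f(0.900000) = -0.240397
  f'(0.900000) = -0.540397
  x_1 = 0.900000 - (-0.240397)/(-0.540397) = 0.455148
Iteration 2:
  f(0.455148) = 0.210963
  f'(0.455148) = -1.423594
  x_2 = 0.455148 - 0.210963/(-1.423594) = 0.603338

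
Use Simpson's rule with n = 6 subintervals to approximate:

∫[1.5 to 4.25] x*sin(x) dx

f(x) = x*sin(x)
a = 1.5, b = 4.25, n = 6
h = (b - a)/n = 0.458333

Simpson's rule: (h/3)[f(x₀) + 4f(x₁) + 2f(x₂) + ... + f(xₙ)]

x_0 = 1.5000, f(x_0) = 1.496242, coefficient = 1
x_1 = 1.9583, f(x_1) = 1.813109, coefficient = 4
x_2 = 2.4167, f(x_2) = 1.602443, coefficient = 2
x_3 = 2.8750, f(x_3) = 0.757407, coefficient = 4
x_4 = 3.3333, f(x_4) = -0.635227, coefficient = 2
x_5 = 3.7917, f(x_5) = -2.294889, coefficient = 4
x_6 = 4.2500, f(x_6) = -3.803705, coefficient = 1

I ≈ (0.458333/3) × 0.729480 = 0.111448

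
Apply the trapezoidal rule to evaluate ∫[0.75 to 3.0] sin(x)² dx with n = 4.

f(x) = sin(x)²
a = 0.75, b = 3.0, n = 4
h = (b - a)/n = 0.562500

Trapezoidal rule: (h/2)[f(x₀) + 2f(x₁) + 2f(x₂) + ... + f(xₙ)]

x_0 = 0.7500, f(x_0) = 0.464631, coefficient = 1
x_1 = 1.3125, f(x_1) = 0.934754, coefficient = 2
x_2 = 1.8750, f(x_2) = 0.910280, coefficient = 2
x_3 = 2.4375, f(x_3) = 0.419052, coefficient = 2
x_4 = 3.0000, f(x_4) = 0.019915, coefficient = 1

I ≈ (0.562500/2) × 5.012717 = 1.409827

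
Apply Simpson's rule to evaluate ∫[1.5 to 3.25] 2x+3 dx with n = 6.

f(x) = 2x+3
a = 1.5, b = 3.25, n = 6
h = (b - a)/n = 0.291667

Simpson's rule: (h/3)[f(x₀) + 4f(x₁) + 2f(x₂) + ... + f(xₙ)]

x_0 = 1.5000, f(x_0) = 6.000000, coefficient = 1
x_1 = 1.7917, f(x_1) = 6.583333, coefficient = 4
x_2 = 2.0833, f(x_2) = 7.166667, coefficient = 2
x_3 = 2.3750, f(x_3) = 7.750000, coefficient = 4
x_4 = 2.6667, f(x_4) = 8.333333, coefficient = 2
x_5 = 2.9583, f(x_5) = 8.916667, coefficient = 4
x_6 = 3.2500, f(x_6) = 9.500000, coefficient = 1

I ≈ (0.291667/3) × 139.500000 = 13.562500
Exact value: 13.562500
Error: 0.000000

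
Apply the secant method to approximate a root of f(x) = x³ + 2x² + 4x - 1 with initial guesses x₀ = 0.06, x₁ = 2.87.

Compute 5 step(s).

f(x) = x³ + 2x² + 4x - 1
x₀ = 0.06, x₁ = 2.87

Secant formula: x_{n+1} = x_n - f(x_n)(x_n - x_{n-1})/(f(x_n) - f(x_{n-1}))

Iteration 1:
  f(0.060000) = -0.752584
  f(2.870000) = 50.593703
  x_2 = 2.870000 - 50.593703×(2.870000 - 0.060000)/(50.593703 - (-0.752584))
       = 0.101186
Iteration 2:
  f(2.870000) = 50.593703
  f(0.101186) = -0.573742
  x_3 = 0.101186 - (-0.573742)×(0.101186 - 2.870000)/(-0.573742 - 50.593703)
       = 0.132233
Iteration 3:
  f(0.101186) = -0.573742
  f(0.132233) = -0.433785
  x_4 = 0.132233 - (-0.433785)×(0.132233 - 0.101186)/(-0.433785 - (-0.573742))
       = 0.228460
Iteration 4:
  f(0.132233) = -0.433785
  f(0.228460) = 0.030151
  x_5 = 0.228460 - 0.030151×(0.228460 - 0.132233)/(0.030151 - (-0.433785))
       = 0.222206
Iteration 5:
  f(0.228460) = 0.030151
  f(0.222206) = -0.001453
  x_6 = 0.222206 - (-0.001453)×(0.222206 - 0.228460)/(-0.001453 - 0.030151)
       = 0.222494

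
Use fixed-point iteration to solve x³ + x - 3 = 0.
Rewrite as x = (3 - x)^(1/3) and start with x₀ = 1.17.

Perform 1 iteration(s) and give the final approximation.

Equation: x³ + x - 3 = 0
Fixed-point form: x = (3 - x)^(1/3)
x₀ = 1.17

x_1 = g(1.170000) = 1.223161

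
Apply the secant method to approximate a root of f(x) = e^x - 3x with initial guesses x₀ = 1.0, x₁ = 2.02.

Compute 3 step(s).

f(x) = e^x - 3x
x₀ = 1.0, x₁ = 2.02

Secant formula: x_{n+1} = x_n - f(x_n)(x_n - x_{n-1})/(f(x_n) - f(x_{n-1}))

Iteration 1:
  f(1.000000) = -0.281718
  f(2.020000) = 1.478325
  x_2 = 2.020000 - 1.478325×(2.020000 - 1.000000)/(1.478325 - (-0.281718))
       = 1.163264
Iteration 2:
  f(2.020000) = 1.478325
  f(1.163264) = -0.289430
  x_3 = 1.163264 - (-0.289430)×(1.163264 - 2.020000)/(-0.289430 - 1.478325)
       = 1.303535
Iteration 3:
  f(1.163264) = -0.289430
  f(1.303535) = -0.228314
  x_4 = 1.303535 - (-0.228314)×(1.303535 - 1.163264)/(-0.228314 - (-0.289430))
       = 1.827556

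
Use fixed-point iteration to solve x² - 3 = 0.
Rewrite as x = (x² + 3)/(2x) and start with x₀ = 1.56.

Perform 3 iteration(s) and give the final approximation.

Equation: x² - 3 = 0
Fixed-point form: x = (x² + 3)/(2x)
x₀ = 1.56

x_1 = g(1.560000) = 1.741538
x_2 = g(1.741538) = 1.732077
x_3 = g(1.732077) = 1.732051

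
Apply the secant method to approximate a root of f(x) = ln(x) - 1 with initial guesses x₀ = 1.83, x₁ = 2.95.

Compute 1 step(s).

f(x) = ln(x) - 1
x₀ = 1.83, x₁ = 2.95

Secant formula: x_{n+1} = x_n - f(x_n)(x_n - x_{n-1})/(f(x_n) - f(x_{n-1}))

Iteration 1:
  f(1.830000) = -0.395684
  f(2.950000) = 0.081805
  x_2 = 2.950000 - 0.081805×(2.950000 - 1.830000)/(0.081805 - (-0.395684))
       = 2.758118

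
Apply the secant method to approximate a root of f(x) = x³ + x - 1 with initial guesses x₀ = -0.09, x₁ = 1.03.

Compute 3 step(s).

f(x) = x³ + x - 1
x₀ = -0.09, x₁ = 1.03

Secant formula: x_{n+1} = x_n - f(x_n)(x_n - x_{n-1})/(f(x_n) - f(x_{n-1}))

Iteration 1:
  f(-0.090000) = -1.090729
  f(1.030000) = 1.122727
  x_2 = 1.030000 - 1.122727×(1.030000 - (-0.090000))/(1.122727 - (-1.090729))
       = 0.461905
Iteration 2:
  f(1.030000) = 1.122727
  f(0.461905) = -0.439545
  x_3 = 0.461905 - (-0.439545)×(0.461905 - 1.030000)/(-0.439545 - 1.122727)
       = 0.621738
Iteration 3:
  f(0.461905) = -0.439545
  f(0.621738) = -0.137924
  x_4 = 0.621738 - (-0.137924)×(0.621738 - 0.461905)/(-0.137924 - (-0.439545))
       = 0.694826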